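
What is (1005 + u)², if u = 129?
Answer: 1285956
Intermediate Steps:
(1005 + u)² = (1005 + 129)² = 1134² = 1285956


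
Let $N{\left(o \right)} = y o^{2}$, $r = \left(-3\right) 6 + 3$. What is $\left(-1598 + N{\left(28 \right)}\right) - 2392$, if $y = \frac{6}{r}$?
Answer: $- \frac{21518}{5} \approx -4303.6$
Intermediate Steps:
$r = -15$ ($r = -18 + 3 = -15$)
$y = - \frac{2}{5}$ ($y = \frac{6}{-15} = 6 \left(- \frac{1}{15}\right) = - \frac{2}{5} \approx -0.4$)
$N{\left(o \right)} = - \frac{2 o^{2}}{5}$
$\left(-1598 + N{\left(28 \right)}\right) - 2392 = \left(-1598 - \frac{2 \cdot 28^{2}}{5}\right) - 2392 = \left(-1598 - \frac{1568}{5}\right) - 2392 = - \frac{9558}{5} - 2392 = - \frac{21518}{5}$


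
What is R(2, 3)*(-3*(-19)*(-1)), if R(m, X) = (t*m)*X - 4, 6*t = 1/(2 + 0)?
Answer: 399/2 ≈ 199.50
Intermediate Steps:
t = 1/12 (t = 1/(6*(2 + 0)) = (⅙)/2 = (⅙)*(½) = 1/12 ≈ 0.083333)
R(m, X) = -4 + X*m/12 (R(m, X) = (m/12)*X - 4 = X*m/12 - 4 = -4 + X*m/12)
R(2, 3)*(-3*(-19)*(-1)) = (-4 + (1/12)*3*2)*(-3*(-19)*(-1)) = (-4 + ½)*(57*(-1)) = -7/2*(-57) = 399/2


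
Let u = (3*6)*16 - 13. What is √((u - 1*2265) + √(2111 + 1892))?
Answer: √(-1990 + √4003) ≈ 43.895*I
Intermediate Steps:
u = 275 (u = 18*16 - 13 = 288 - 13 = 275)
√((u - 1*2265) + √(2111 + 1892)) = √((275 - 1*2265) + √(2111 + 1892)) = √((275 - 2265) + √4003) = √(-1990 + √4003)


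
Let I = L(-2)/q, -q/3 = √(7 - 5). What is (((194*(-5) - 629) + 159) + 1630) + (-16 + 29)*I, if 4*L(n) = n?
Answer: 190 + 13*√2/12 ≈ 191.53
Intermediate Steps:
L(n) = n/4
q = -3*√2 (q = -3*√(7 - 5) = -3*√2 ≈ -4.2426)
I = √2/12 (I = ((¼)*(-2))/((-3*√2)) = -(-1)*√2/12 = √2/12 ≈ 0.11785)
(((194*(-5) - 629) + 159) + 1630) + (-16 + 29)*I = (((194*(-5) - 629) + 159) + 1630) + (-16 + 29)*(√2/12) = (((-970 - 629) + 159) + 1630) + 13*(√2/12) = ((-1599 + 159) + 1630) + 13*√2/12 = (-1440 + 1630) + 13*√2/12 = 190 + 13*√2/12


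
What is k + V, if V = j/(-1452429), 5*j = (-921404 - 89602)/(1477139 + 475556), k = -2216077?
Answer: -3491738143719128741/1575639358975 ≈ -2.2161e+6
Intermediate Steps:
j = -1011006/9763475 (j = ((-921404 - 89602)/(1477139 + 475556))/5 = (-1011006/1952695)/5 = (-1011006*1/1952695)/5 = (⅕)*(-1011006/1952695) = -1011006/9763475 ≈ -0.10355)
V = 112334/1575639358975 (V = -1011006/9763475/(-1452429) = -1011006/9763475*(-1/1452429) = 112334/1575639358975 ≈ 7.1294e-8)
k + V = -2216077 + 112334/1575639358975 = -3491738143719128741/1575639358975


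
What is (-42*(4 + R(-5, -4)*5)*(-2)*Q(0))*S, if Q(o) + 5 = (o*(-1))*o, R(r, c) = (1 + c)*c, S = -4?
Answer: 107520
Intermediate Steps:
R(r, c) = c*(1 + c)
Q(o) = -5 - o² (Q(o) = -5 + (o*(-1))*o = -5 + (-o)*o = -5 - o²)
(-42*(4 + R(-5, -4)*5)*(-2)*Q(0))*S = -42*(4 - 4*(1 - 4)*5)*(-2)*(-5 - 1*0²)*(-4) = -42*(4 - 4*(-3)*5)*(-2)*(-5 - 1*0)*(-4) = -42*(4 + 12*5)*(-2)*(-5 + 0)*(-4) = -42*(4 + 60)*(-2)*(-5)*(-4) = -42*64*(-2)*(-5)*(-4) = -(-5376)*(-5)*(-4) = -42*640*(-4) = -26880*(-4) = 107520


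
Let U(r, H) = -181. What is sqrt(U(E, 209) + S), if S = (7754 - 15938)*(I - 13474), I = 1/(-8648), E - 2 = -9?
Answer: sqrt(128858432036498)/1081 ≈ 10501.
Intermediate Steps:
E = -7 (E = 2 - 9 = -7)
I = -1/8648 ≈ -0.00011563
S = 119203185519/1081 (S = (7754 - 15938)*(-1/8648 - 13474) = -8184*(-116523153/8648) = 119203185519/1081 ≈ 1.1027e+8)
sqrt(U(E, 209) + S) = sqrt(-181 + 119203185519/1081) = sqrt(119202989858/1081) = sqrt(128858432036498)/1081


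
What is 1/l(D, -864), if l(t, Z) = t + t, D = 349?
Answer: 1/698 ≈ 0.0014327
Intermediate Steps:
l(t, Z) = 2*t
1/l(D, -864) = 1/(2*349) = 1/698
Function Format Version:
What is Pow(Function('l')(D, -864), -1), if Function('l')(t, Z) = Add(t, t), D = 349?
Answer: Rational(1, 698) ≈ 0.0014327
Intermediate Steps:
Function('l')(t, Z) = Mul(2, t)
Pow(Function('l')(D, -864), -1) = Pow(Mul(2, 349), -1) = Pow(698, -1) = Rational(1, 698)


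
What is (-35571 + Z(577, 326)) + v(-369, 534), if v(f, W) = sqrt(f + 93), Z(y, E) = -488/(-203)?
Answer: -7220425/203 + 2*I*sqrt(69) ≈ -35569.0 + 16.613*I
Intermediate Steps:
Z(y, E) = 488/203 (Z(y, E) = -488*(-1/203) = 488/203)
v(f, W) = sqrt(93 + f)
(-35571 + Z(577, 326)) + v(-369, 534) = (-35571 + 488/203) + sqrt(93 - 369) = -7220425/203 + sqrt(-276) = -7220425/203 + 2*I*sqrt(69)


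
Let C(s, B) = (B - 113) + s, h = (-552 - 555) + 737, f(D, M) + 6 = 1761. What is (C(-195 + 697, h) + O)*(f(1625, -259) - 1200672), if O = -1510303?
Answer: 1810705162428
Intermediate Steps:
f(D, M) = 1755 (f(D, M) = -6 + 1761 = 1755)
h = -370 (h = -1107 + 737 = -370)
C(s, B) = -113 + B + s (C(s, B) = (-113 + B) + s = -113 + B + s)
(C(-195 + 697, h) + O)*(f(1625, -259) - 1200672) = ((-113 - 370 + (-195 + 697)) - 1510303)*(1755 - 1200672) = ((-113 - 370 + 502) - 1510303)*(-1198917) = (19 - 1510303)*(-1198917) = -1510284*(-1198917) = 1810705162428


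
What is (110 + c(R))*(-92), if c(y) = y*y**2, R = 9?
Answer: -77188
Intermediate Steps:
c(y) = y**3
(110 + c(R))*(-92) = (110 + 9**3)*(-92) = (110 + 729)*(-92) = 839*(-92) = -77188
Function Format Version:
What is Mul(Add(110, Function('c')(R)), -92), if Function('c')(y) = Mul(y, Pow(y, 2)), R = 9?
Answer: -77188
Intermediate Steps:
Function('c')(y) = Pow(y, 3)
Mul(Add(110, Function('c')(R)), -92) = Mul(Add(110, Pow(9, 3)), -92) = Mul(Add(110, 729), -92) = Mul(839, -92) = -77188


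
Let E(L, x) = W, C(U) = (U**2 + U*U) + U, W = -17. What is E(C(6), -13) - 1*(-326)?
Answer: 309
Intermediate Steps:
C(U) = U + 2*U**2 (C(U) = (U**2 + U**2) + U = 2*U**2 + U = U + 2*U**2)
E(L, x) = -17
E(C(6), -13) - 1*(-326) = -17 - 1*(-326) = -17 + 326 = 309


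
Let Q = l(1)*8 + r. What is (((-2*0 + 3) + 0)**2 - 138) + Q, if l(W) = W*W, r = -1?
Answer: -122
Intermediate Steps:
l(W) = W**2
Q = 7 (Q = 1**2*8 - 1 = 1*8 - 1 = 8 - 1 = 7)
(((-2*0 + 3) + 0)**2 - 138) + Q = (((-2*0 + 3) + 0)**2 - 138) + 7 = (((0 + 3) + 0)**2 - 138) + 7 = ((3 + 0)**2 - 138) + 7 = (3**2 - 138) + 7 = (9 - 138) + 7 = -129 + 7 = -122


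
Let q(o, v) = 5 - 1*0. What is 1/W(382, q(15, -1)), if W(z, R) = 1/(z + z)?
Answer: 764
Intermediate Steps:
q(o, v) = 5 (q(o, v) = 5 + 0 = 5)
W(z, R) = 1/(2*z)
1/W(382, q(15, -1)) = 1/((½)/382) = 1/((½)*(1/382)) = 1/(1/764) = 764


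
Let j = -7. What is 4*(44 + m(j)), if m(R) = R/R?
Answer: 180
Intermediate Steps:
m(R) = 1
4*(44 + m(j)) = 4*(44 + 1) = 4*45 = 180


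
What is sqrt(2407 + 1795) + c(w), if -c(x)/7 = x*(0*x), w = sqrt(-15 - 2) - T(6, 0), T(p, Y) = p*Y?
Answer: sqrt(4202) ≈ 64.823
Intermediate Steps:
T(p, Y) = Y*p
w = I*sqrt(17) (w = sqrt(-15 - 2) - 0*6 = sqrt(-17) - 1*0 = I*sqrt(17) + 0 = I*sqrt(17) ≈ 4.1231*I)
c(x) = 0 (c(x) = -7*x*0*x = -7*x*0 = -7*0 = 0)
sqrt(2407 + 1795) + c(w) = sqrt(2407 + 1795) + 0 = sqrt(4202) + 0 = sqrt(4202)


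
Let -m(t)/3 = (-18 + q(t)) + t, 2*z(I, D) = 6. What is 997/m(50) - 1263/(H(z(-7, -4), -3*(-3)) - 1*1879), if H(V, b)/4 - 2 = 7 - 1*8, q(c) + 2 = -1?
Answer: -586498/54375 ≈ -10.786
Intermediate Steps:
q(c) = -3 (q(c) = -2 - 1 = -3)
z(I, D) = 3 (z(I, D) = (1/2)*6 = 3)
H(V, b) = 4 (H(V, b) = 8 + 4*(7 - 1*8) = 8 + 4*(7 - 8) = 8 + 4*(-1) = 8 - 4 = 4)
m(t) = 63 - 3*t (m(t) = -3*((-18 - 3) + t) = -3*(-21 + t) = 63 - 3*t)
997/m(50) - 1263/(H(z(-7, -4), -3*(-3)) - 1*1879) = 997/(63 - 3*50) - 1263/(4 - 1*1879) = 997/(63 - 150) - 1263/(4 - 1879) = 997/(-87) - 1263/(-1875) = 997*(-1/87) - 1263*(-1/1875) = -997/87 + 421/625 = -586498/54375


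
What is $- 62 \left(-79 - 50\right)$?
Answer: $7998$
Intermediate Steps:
$- 62 \left(-79 - 50\right) = \left(-62\right) \left(-129\right) = 7998$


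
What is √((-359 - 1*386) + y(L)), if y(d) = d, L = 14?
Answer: I*√731 ≈ 27.037*I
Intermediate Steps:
√((-359 - 1*386) + y(L)) = √((-359 - 1*386) + 14) = √((-359 - 386) + 14) = √(-745 + 14) = √(-731) = I*√731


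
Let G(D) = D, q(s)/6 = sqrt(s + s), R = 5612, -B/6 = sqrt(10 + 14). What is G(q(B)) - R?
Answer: -5612 + 12*I*6**(3/4) ≈ -5612.0 + 46.004*I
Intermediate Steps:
B = -12*sqrt(6) (B = -6*sqrt(10 + 14) = -12*sqrt(6) ≈ -29.394)
q(s) = 6*sqrt(2)*sqrt(s) (q(s) = 6*sqrt(s + s) = 6*sqrt(2*s) = 6*(sqrt(2)*sqrt(s)) = 6*sqrt(2)*sqrt(s))
G(q(B)) - R = 6*sqrt(2)*sqrt(-12*sqrt(6)) - 1*5612 = 6*sqrt(2)*(2*I*2**(1/4)*3**(3/4)) - 5612 = 12*I*6**(3/4) - 5612 = -5612 + 12*I*6**(3/4)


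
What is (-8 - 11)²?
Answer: 361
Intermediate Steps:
(-8 - 11)² = (-19)² = 361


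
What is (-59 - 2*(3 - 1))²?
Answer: 3969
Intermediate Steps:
(-59 - 2*(3 - 1))² = (-59 - 2*2)² = (-59 - 4)² = (-63)² = 3969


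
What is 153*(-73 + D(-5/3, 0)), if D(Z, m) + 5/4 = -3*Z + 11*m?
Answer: -42381/4 ≈ -10595.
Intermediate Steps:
D(Z, m) = -5/4 - 3*Z + 11*m (D(Z, m) = -5/4 + (-3*Z + 11*m) = -5/4 - 3*Z + 11*m)
153*(-73 + D(-5/3, 0)) = 153*(-73 + (-5/4 - (-15)/3 + 11*0)) = 153*(-73 + (-5/4 - (-15)/3 + 0)) = 153*(-73 + (-5/4 - 3*(-5/3) + 0)) = 153*(-73 + (-5/4 + 5 + 0)) = 153*(-73 + 15/4) = 153*(-277/4) = -42381/4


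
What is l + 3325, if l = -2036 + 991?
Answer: 2280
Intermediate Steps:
l = -1045
l + 3325 = -1045 + 3325 = 2280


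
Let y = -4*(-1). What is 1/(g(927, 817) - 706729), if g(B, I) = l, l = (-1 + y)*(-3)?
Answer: -1/706738 ≈ -1.4150e-6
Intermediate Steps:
y = 4
l = -9 (l = (-1 + 4)*(-3) = 3*(-3) = -9)
g(B, I) = -9
1/(g(927, 817) - 706729) = 1/(-9 - 706729) = 1/(-706738) = -1/706738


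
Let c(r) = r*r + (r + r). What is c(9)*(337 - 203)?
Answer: 13266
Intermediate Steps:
c(r) = r**2 + 2*r
c(9)*(337 - 203) = (9*(2 + 9))*(337 - 203) = (9*11)*134 = 99*134 = 13266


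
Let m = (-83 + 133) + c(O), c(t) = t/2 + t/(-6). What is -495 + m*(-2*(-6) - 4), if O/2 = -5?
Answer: -365/3 ≈ -121.67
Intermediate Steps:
O = -10 (O = 2*(-5) = -10)
c(t) = t/3 (c(t) = t*(½) + t*(-⅙) = t/2 - t/6 = t/3)
m = 140/3 (m = (-83 + 133) + (⅓)*(-10) = 50 - 10/3 = 140/3 ≈ 46.667)
-495 + m*(-2*(-6) - 4) = -495 + 140*(-2*(-6) - 4)/3 = -495 + 140*(12 - 4)/3 = -495 + (140/3)*8 = -495 + 1120/3 = -365/3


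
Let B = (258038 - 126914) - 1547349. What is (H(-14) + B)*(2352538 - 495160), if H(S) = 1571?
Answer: -2627547217212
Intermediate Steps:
B = -1416225 (B = 131124 - 1547349 = -1416225)
(H(-14) + B)*(2352538 - 495160) = (1571 - 1416225)*(2352538 - 495160) = -1414654*1857378 = -2627547217212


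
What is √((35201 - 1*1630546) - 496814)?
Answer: I*√2092159 ≈ 1446.4*I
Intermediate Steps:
√((35201 - 1*1630546) - 496814) = √((35201 - 1630546) - 496814) = √(-1595345 - 496814) = √(-2092159) = I*√2092159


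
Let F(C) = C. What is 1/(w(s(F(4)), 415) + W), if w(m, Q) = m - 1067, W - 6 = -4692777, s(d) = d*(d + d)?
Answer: -1/4693806 ≈ -2.1305e-7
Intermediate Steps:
s(d) = 2*d² (s(d) = d*(2*d) = 2*d²)
W = -4692771 (W = 6 - 4692777 = -4692771)
w(m, Q) = -1067 + m
1/(w(s(F(4)), 415) + W) = 1/((-1067 + 2*4²) - 4692771) = 1/((-1067 + 2*16) - 4692771) = 1/((-1067 + 32) - 4692771) = 1/(-1035 - 4692771) = 1/(-4693806) = -1/4693806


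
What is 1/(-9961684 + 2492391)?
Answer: -1/7469293 ≈ -1.3388e-7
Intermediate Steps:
1/(-9961684 + 2492391) = 1/(-7469293) = -1/7469293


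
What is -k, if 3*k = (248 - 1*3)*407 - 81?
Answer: -99634/3 ≈ -33211.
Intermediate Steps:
k = 99634/3 (k = ((248 - 1*3)*407 - 81)/3 = ((248 - 3)*407 - 81)/3 = (245*407 - 81)/3 = (99715 - 81)/3 = (⅓)*99634 = 99634/3 ≈ 33211.)
-k = -1*99634/3 = -99634/3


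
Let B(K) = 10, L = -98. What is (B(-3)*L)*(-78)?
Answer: 76440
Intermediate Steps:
(B(-3)*L)*(-78) = (10*(-98))*(-78) = -980*(-78) = 76440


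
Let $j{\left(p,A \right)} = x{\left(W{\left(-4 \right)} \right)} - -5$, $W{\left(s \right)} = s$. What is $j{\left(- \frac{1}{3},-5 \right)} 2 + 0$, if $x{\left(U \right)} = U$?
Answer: $2$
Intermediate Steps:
$j{\left(p,A \right)} = 1$ ($j{\left(p,A \right)} = -4 - -5 = -4 + 5 = 1$)
$j{\left(- \frac{1}{3},-5 \right)} 2 + 0 = 1 \cdot 2 + 0 = 2 + 0 = 2$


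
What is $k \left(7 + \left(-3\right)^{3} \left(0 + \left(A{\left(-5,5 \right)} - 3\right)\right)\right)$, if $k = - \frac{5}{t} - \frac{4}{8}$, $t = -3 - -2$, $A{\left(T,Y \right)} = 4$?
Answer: $-90$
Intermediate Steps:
$t = -1$ ($t = -3 + 2 = -1$)
$k = \frac{9}{2}$ ($k = - \frac{5}{-1} - \frac{4}{8} = \left(-5\right) \left(-1\right) - \frac{1}{2} = 5 - \frac{1}{2} = \frac{9}{2} \approx 4.5$)
$k \left(7 + \left(-3\right)^{3} \left(0 + \left(A{\left(-5,5 \right)} - 3\right)\right)\right) = \frac{9 \left(7 + \left(-3\right)^{3} \left(0 + \left(4 - 3\right)\right)\right)}{2} = \frac{9 \left(7 - 27 \left(0 + 1\right)\right)}{2} = \frac{9 \left(7 - 27\right)}{2} = \frac{9}{2} \left(-20\right) = -90$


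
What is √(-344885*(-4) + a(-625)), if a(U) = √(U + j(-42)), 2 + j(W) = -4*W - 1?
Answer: √(1379540 + 2*I*√115) ≈ 1174.5 + 0.009*I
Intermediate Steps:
j(W) = -3 - 4*W (j(W) = -2 + (-4*W - 1) = -2 + (-1 - 4*W) = -3 - 4*W)
a(U) = √(165 + U) (a(U) = √(U + (-3 - 4*(-42))) = √(U + (-3 + 168)) = √(U + 165) = √(165 + U))
√(-344885*(-4) + a(-625)) = √(-344885*(-4) + √(165 - 625)) = √(1379540 + √(-460)) = √(1379540 + 2*I*√115)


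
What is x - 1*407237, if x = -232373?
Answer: -639610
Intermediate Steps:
x - 1*407237 = -232373 - 1*407237 = -232373 - 407237 = -639610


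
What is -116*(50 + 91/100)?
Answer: -147639/25 ≈ -5905.6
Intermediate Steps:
-116*(50 + 91/100) = -116*5091/100 = -147639/25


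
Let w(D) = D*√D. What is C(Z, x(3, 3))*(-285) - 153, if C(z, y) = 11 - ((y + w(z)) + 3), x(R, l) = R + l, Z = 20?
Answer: -723 + 11400*√5 ≈ 24768.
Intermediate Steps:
w(D) = D^(3/2)
C(z, y) = 8 - y - z^(3/2) (C(z, y) = 11 - ((y + z^(3/2)) + 3) = 11 - (3 + y + z^(3/2)) = 11 + (-3 - y - z^(3/2)) = 8 - y - z^(3/2))
C(Z, x(3, 3))*(-285) - 153 = (8 - (3 + 3) - 20^(3/2))*(-285) - 153 = (8 - 1*6 - 40*√5)*(-285) - 153 = (8 - 6 - 40*√5)*(-285) - 153 = (2 - 40*√5)*(-285) - 153 = (-570 + 11400*√5) - 153 = -723 + 11400*√5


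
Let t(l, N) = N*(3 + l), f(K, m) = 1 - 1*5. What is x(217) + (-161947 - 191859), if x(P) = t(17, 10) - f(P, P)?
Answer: -353602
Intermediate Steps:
f(K, m) = -4 (f(K, m) = 1 - 5 = -4)
x(P) = 204 (x(P) = 10*(3 + 17) - 1*(-4) = 10*20 + 4 = 200 + 4 = 204)
x(217) + (-161947 - 191859) = 204 + (-161947 - 191859) = 204 - 353806 = -353602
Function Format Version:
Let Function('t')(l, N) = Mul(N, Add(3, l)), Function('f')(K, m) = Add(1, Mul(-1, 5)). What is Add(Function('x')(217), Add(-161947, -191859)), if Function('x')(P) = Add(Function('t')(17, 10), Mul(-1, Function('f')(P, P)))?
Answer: -353602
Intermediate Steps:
Function('f')(K, m) = -4 (Function('f')(K, m) = Add(1, -5) = -4)
Function('x')(P) = 204 (Function('x')(P) = Add(Mul(10, Add(3, 17)), Mul(-1, -4)) = Add(Mul(10, 20), 4) = Add(200, 4) = 204)
Add(Function('x')(217), Add(-161947, -191859)) = Add(204, Add(-161947, -191859)) = Add(204, -353806) = -353602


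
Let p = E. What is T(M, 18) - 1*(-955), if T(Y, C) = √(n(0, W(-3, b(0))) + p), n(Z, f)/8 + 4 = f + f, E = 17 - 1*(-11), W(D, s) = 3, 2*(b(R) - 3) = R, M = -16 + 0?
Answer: 955 + 2*√11 ≈ 961.63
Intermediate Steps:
M = -16
b(R) = 3 + R/2
E = 28 (E = 17 + 11 = 28)
p = 28
n(Z, f) = -32 + 16*f (n(Z, f) = -32 + 8*(f + f) = -32 + 8*(2*f) = -32 + 16*f)
T(Y, C) = 2*√11 (T(Y, C) = √((-32 + 16*3) + 28) = √((-32 + 48) + 28) = √(16 + 28) = √44 = 2*√11)
T(M, 18) - 1*(-955) = 2*√11 - 1*(-955) = 2*√11 + 955 = 955 + 2*√11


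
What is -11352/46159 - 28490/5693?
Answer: -1379696846/262783187 ≈ -5.2503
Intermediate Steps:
-11352/46159 - 28490/5693 = -1379696846/262783187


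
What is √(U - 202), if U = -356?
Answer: 3*I*√62 ≈ 23.622*I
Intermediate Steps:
√(U - 202) = √(-356 - 202) = √(-558) = 3*I*√62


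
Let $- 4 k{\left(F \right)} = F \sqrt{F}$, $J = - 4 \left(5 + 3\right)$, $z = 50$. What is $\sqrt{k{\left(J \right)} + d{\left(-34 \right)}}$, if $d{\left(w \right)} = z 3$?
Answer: $\sqrt{150 + 32 i \sqrt{2}} \approx 12.383 + 1.8273 i$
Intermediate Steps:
$d{\left(w \right)} = 150$ ($d{\left(w \right)} = 50 \cdot 3 = 150$)
$J = -32$ ($J = \left(-4\right) 8 = -32$)
$k{\left(F \right)} = - \frac{F^{\frac{3}{2}}}{4}$ ($k{\left(F \right)} = - \frac{F \sqrt{F}}{4} = - \frac{F^{\frac{3}{2}}}{4}$)
$\sqrt{k{\left(J \right)} + d{\left(-34 \right)}} = \sqrt{- \frac{\left(-32\right)^{\frac{3}{2}}}{4} + 150} = \sqrt{- \frac{\left(-128\right) i \sqrt{2}}{4} + 150} = \sqrt{32 i \sqrt{2} + 150} = \sqrt{150 + 32 i \sqrt{2}}$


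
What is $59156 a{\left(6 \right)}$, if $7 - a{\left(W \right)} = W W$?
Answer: $-1715524$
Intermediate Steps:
$a{\left(W \right)} = 7 - W^{2}$ ($a{\left(W \right)} = 7 - W W = 7 - W^{2}$)
$59156 a{\left(6 \right)} = 59156 \left(7 - 6^{2}\right) = 59156 \left(7 - 36\right) = 59156 \left(-29\right) = -1715524$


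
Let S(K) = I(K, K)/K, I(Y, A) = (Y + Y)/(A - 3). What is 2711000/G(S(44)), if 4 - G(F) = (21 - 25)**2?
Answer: -677750/3 ≈ -2.2592e+5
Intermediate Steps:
I(Y, A) = 2*Y/(-3 + A) (I(Y, A) = (2*Y)/(-3 + A) = 2*Y/(-3 + A))
S(K) = 2/(-3 + K) (S(K) = (2*K/(-3 + K))/K = 2/(-3 + K))
G(F) = -12 (G(F) = 4 - (21 - 25)**2 = 4 - 1*(-4)**2 = 4 - 1*16 = 4 - 16 = -12)
2711000/G(S(44)) = 2711000/(-12) = 2711000*(-1/12) = -677750/3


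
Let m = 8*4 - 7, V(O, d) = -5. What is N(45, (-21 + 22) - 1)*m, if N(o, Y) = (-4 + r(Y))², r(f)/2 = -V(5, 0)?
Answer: 900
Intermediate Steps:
m = 25 (m = 32 - 7 = 25)
r(f) = 10 (r(f) = 2*(-1*(-5)) = 2*5 = 10)
N(o, Y) = 36 (N(o, Y) = (-4 + 10)² = 6² = 36)
N(45, (-21 + 22) - 1)*m = 36*25 = 900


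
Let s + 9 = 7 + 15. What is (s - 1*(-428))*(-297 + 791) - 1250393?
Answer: -1032539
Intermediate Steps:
s = 13 (s = -9 + (7 + 15) = -9 + 22 = 13)
(s - 1*(-428))*(-297 + 791) - 1250393 = (13 - 1*(-428))*(-297 + 791) - 1250393 = (13 + 428)*494 - 1250393 = 441*494 - 1250393 = 217854 - 1250393 = -1032539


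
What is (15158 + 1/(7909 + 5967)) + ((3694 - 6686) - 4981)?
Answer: 99699061/13876 ≈ 7185.0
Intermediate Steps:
(15158 + 1/(7909 + 5967)) + ((3694 - 6686) - 4981) = (15158 + 1/13876) + (-2992 - 4981) = (15158 + 1/13876) - 7973 = 210332409/13876 - 7973 = 99699061/13876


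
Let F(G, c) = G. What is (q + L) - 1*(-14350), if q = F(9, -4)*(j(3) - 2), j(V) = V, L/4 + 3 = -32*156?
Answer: -5621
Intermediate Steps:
L = -19980 (L = -12 + 4*(-32*156) = -12 + 4*(-4992) = -12 - 19968 = -19980)
q = 9 (q = 9*(3 - 2) = 9*1 = 9)
(q + L) - 1*(-14350) = (9 - 19980) - 1*(-14350) = -19971 + 14350 = -5621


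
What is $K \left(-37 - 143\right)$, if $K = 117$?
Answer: $-21060$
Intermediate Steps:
$K \left(-37 - 143\right) = 117 \left(-37 - 143\right) = 117 \left(-180\right) = -21060$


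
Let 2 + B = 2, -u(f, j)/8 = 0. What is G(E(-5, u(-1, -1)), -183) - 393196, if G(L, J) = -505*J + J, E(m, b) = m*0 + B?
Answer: -300964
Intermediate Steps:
u(f, j) = 0 (u(f, j) = -8*0 = 0)
B = 0 (B = -2 + 2 = 0)
E(m, b) = 0 (E(m, b) = m*0 + 0 = 0 + 0 = 0)
G(L, J) = -504*J
G(E(-5, u(-1, -1)), -183) - 393196 = -504*(-183) - 393196 = 92232 - 393196 = -300964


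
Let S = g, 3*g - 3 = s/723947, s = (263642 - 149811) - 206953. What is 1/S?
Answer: 2171841/2078719 ≈ 1.0448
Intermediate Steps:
s = -93122 (s = 113831 - 206953 = -93122)
g = 2078719/2171841 (g = 1 + (-93122/723947)/3 = 1 + (-93122*1/723947)/3 = 1 + (1/3)*(-93122/723947) = 1 - 93122/2171841 = 2078719/2171841 ≈ 0.95712)
S = 2078719/2171841 ≈ 0.95712
1/S = 1/(2078719/2171841) = 2171841/2078719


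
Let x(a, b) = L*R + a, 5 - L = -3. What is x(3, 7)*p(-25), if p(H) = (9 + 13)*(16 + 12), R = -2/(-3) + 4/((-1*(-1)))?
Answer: 74536/3 ≈ 24845.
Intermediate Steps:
L = 8 (L = 5 - 1*(-3) = 5 + 3 = 8)
R = 14/3 (R = -2*(-⅓) + 4/1 = ⅔ + 4*1 = ⅔ + 4 = 14/3 ≈ 4.6667)
x(a, b) = 112/3 + a (x(a, b) = 8*(14/3) + a = 112/3 + a)
p(H) = 616 (p(H) = 22*28 = 616)
x(3, 7)*p(-25) = (112/3 + 3)*616 = (121/3)*616 = 74536/3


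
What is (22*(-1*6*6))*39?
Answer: -30888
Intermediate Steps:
(22*(-1*6*6))*39 = (22*(-6*6))*39 = (22*(-36))*39 = -792*39 = -30888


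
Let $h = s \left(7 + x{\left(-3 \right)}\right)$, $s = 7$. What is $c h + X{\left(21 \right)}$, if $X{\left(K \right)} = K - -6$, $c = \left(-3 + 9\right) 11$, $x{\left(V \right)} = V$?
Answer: $1875$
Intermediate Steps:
$c = 66$ ($c = 6 \cdot 11 = 66$)
$X{\left(K \right)} = 6 + K$ ($X{\left(K \right)} = K + 6 = 6 + K$)
$h = 28$ ($h = 7 \left(7 - 3\right) = 7 \cdot 4 = 28$)
$c h + X{\left(21 \right)} = 66 \cdot 28 + \left(6 + 21\right) = 1848 + 27 = 1875$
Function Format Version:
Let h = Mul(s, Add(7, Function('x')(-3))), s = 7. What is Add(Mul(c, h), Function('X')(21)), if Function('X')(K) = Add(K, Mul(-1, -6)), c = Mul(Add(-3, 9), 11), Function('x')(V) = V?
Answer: 1875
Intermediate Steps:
c = 66 (c = Mul(6, 11) = 66)
Function('X')(K) = Add(6, K) (Function('X')(K) = Add(K, 6) = Add(6, K))
h = 28 (h = Mul(7, Add(7, -3)) = Mul(7, 4) = 28)
Add(Mul(c, h), Function('X')(21)) = Add(Mul(66, 28), Add(6, 21)) = Add(1848, 27) = 1875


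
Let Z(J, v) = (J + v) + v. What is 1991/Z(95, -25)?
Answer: 1991/45 ≈ 44.244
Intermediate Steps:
Z(J, v) = J + 2*v
1991/Z(95, -25) = 1991/(95 + 2*(-25)) = 1991/(95 - 50) = 1991/45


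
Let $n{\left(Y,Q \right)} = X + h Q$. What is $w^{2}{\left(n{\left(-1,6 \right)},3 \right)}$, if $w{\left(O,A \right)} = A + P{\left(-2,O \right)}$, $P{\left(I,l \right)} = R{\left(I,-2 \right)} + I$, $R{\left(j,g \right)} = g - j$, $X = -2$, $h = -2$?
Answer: $1$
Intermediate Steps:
$P{\left(I,l \right)} = -2$ ($P{\left(I,l \right)} = \left(-2 - I\right) + I = -2$)
$n{\left(Y,Q \right)} = -2 - 2 Q$
$w{\left(O,A \right)} = -2 + A$ ($w{\left(O,A \right)} = A - 2 = -2 + A$)
$w^{2}{\left(n{\left(-1,6 \right)},3 \right)} = \left(-2 + 3\right)^{2} = 1^{2} = 1$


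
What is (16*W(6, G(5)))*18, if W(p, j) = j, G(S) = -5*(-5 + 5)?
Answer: 0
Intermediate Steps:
G(S) = 0 (G(S) = -5*0 = 0)
(16*W(6, G(5)))*18 = (16*0)*18 = 0*18 = 0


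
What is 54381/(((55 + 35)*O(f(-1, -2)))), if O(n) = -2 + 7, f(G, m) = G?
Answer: 18127/150 ≈ 120.85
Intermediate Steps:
O(n) = 5
54381/(((55 + 35)*O(f(-1, -2)))) = 54381/(((55 + 35)*5)) = 54381/((90*5)) = 54381/450 = 54381*(1/450) = 18127/150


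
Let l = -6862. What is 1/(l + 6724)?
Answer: -1/138 ≈ -0.0072464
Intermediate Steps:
1/(l + 6724) = 1/(-6862 + 6724) = 1/(-138) = -1/138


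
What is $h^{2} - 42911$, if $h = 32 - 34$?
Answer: $-42907$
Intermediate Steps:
$h = -2$
$h^{2} - 42911 = \left(-2\right)^{2} - 42911 = 4 - 42911 = -42907$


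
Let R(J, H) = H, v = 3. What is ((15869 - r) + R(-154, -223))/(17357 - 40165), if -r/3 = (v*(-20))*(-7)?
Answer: -8453/11404 ≈ -0.74123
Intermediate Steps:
r = -1260 (r = -3*3*(-20)*(-7) = -(-180)*(-7) = -3*420 = -1260)
((15869 - r) + R(-154, -223))/(17357 - 40165) = ((15869 - 1*(-1260)) - 223)/(17357 - 40165) = ((15869 + 1260) - 223)/(-22808) = (17129 - 223)*(-1/22808) = 16906*(-1/22808) = -8453/11404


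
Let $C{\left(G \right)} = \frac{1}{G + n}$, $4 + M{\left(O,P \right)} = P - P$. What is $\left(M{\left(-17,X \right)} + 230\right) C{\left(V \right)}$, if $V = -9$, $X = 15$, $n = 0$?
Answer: $- \frac{226}{9} \approx -25.111$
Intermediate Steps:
$M{\left(O,P \right)} = -4$ ($M{\left(O,P \right)} = -4 + \left(P - P\right) = -4 + 0 = -4$)
$C{\left(G \right)} = \frac{1}{G}$ ($C{\left(G \right)} = \frac{1}{G + 0} = \frac{1}{G}$)
$\left(M{\left(-17,X \right)} + 230\right) C{\left(V \right)} = \frac{-4 + 230}{-9} = 226 \left(- \frac{1}{9}\right) = - \frac{226}{9}$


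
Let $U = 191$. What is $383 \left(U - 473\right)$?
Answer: $-108006$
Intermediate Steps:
$383 \left(U - 473\right) = 383 \left(191 - 473\right) = 383 \left(-282\right) = -108006$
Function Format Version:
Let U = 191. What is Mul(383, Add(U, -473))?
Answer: -108006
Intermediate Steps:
Mul(383, Add(U, -473)) = Mul(383, Add(191, -473)) = Mul(383, -282) = -108006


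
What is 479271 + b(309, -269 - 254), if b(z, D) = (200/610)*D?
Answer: 29225071/61 ≈ 4.7910e+5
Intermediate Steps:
b(z, D) = 20*D/61 (b(z, D) = (200*(1/610))*D = 20*D/61)
479271 + b(309, -269 - 254) = 479271 + 20*(-269 - 254)/61 = 479271 + (20/61)*(-523) = 479271 - 10460/61 = 29225071/61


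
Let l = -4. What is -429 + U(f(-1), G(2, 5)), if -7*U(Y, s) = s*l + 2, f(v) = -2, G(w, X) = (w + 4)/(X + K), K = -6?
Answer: -3029/7 ≈ -432.71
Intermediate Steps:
G(w, X) = (4 + w)/(-6 + X) (G(w, X) = (w + 4)/(X - 6) = (4 + w)/(-6 + X))
U(Y, s) = -2/7 + 4*s/7 (U(Y, s) = -(s*(-4) + 2)/7 = -(-4*s + 2)/7 = -(2 - 4*s)/7 = -2/7 + 4*s/7)
-429 + U(f(-1), G(2, 5)) = -429 + (-2/7 + 4*((4 + 2)/(-6 + 5))/7) = -429 + (-2/7 + 4*(6/(-1))/7) = -429 + (-2/7 + 4*(-1*6)/7) = -429 + (-2/7 + (4/7)*(-6)) = -429 + (-2/7 - 24/7) = -429 - 26/7 = -3029/7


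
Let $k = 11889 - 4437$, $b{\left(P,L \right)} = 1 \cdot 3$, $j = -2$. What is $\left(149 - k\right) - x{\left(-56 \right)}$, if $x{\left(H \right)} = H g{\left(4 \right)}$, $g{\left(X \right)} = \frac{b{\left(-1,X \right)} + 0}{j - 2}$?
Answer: $-7345$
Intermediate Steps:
$b{\left(P,L \right)} = 3$
$k = 7452$ ($k = 11889 - 4437 = 7452$)
$g{\left(X \right)} = - \frac{3}{4}$ ($g{\left(X \right)} = \frac{3 + 0}{-2 - 2} = \frac{3}{-4} = 3 \left(- \frac{1}{4}\right) = - \frac{3}{4}$)
$x{\left(H \right)} = - \frac{3 H}{4}$ ($x{\left(H \right)} = H \left(- \frac{3}{4}\right) = - \frac{3 H}{4}$)
$\left(149 - k\right) - x{\left(-56 \right)} = \left(149 - 7452\right) - \left(- \frac{3}{4}\right) \left(-56\right) = \left(149 - 7452\right) - 42 = -7303 - 42 = -7345$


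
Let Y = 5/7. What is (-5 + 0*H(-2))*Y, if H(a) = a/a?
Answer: -25/7 ≈ -3.5714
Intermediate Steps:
H(a) = 1
Y = 5/7 (Y = 5*(⅐) = 5/7 ≈ 0.71429)
(-5 + 0*H(-2))*Y = (-5 + 0*1)*(5/7) = (-5 + 0)*(5/7) = -5*5/7 = -25/7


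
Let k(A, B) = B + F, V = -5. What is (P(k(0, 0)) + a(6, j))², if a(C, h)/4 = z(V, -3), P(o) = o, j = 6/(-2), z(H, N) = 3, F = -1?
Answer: 121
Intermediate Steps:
j = -3 (j = 6*(-½) = -3)
k(A, B) = -1 + B (k(A, B) = B - 1 = -1 + B)
a(C, h) = 12 (a(C, h) = 4*3 = 12)
(P(k(0, 0)) + a(6, j))² = ((-1 + 0) + 12)² = (-1 + 12)² = 11² = 121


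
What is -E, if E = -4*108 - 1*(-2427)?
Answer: -1995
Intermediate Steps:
E = 1995 (E = -432 + 2427 = 1995)
-E = -1*1995 = -1995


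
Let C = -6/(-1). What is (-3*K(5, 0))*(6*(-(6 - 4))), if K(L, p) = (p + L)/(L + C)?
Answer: 180/11 ≈ 16.364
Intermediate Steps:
C = 6 (C = -6*(-1) = 6)
K(L, p) = (L + p)/(6 + L) (K(L, p) = (p + L)/(L + 6) = (L + p)/(6 + L))
(-3*K(5, 0))*(6*(-(6 - 4))) = (-3*(5 + 0)/(6 + 5))*(6*(-(6 - 4))) = (-3*5/11)*(6*(-1*2)) = (-3*5/11)*(6*(-2)) = -3*5/11*(-12) = -15/11*(-12) = 180/11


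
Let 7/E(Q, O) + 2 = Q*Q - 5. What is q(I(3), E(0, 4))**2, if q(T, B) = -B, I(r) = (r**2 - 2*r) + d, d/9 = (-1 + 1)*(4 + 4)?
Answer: 1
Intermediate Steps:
d = 0 (d = 9*((-1 + 1)*(4 + 4)) = 9*(0*8) = 9*0 = 0)
E(Q, O) = 7/(-7 + Q**2) (E(Q, O) = 7/(-2 + (Q*Q - 5)) = 7/(-2 + (Q**2 - 5)) = 7/(-2 + (-5 + Q**2)) = 7/(-7 + Q**2))
I(r) = r**2 - 2*r (I(r) = (r**2 - 2*r) + 0 = r**2 - 2*r)
q(I(3), E(0, 4))**2 = (-7/(-7 + 0**2))**2 = (-7/(-7 + 0))**2 = (-7/(-7))**2 = (-7*(-1)/7)**2 = (-1*(-1))**2 = 1**2 = 1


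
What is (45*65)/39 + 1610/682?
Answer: 26380/341 ≈ 77.361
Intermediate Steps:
(45*65)/39 + 1610/682 = 2925*(1/39) + 1610*(1/682) = 75 + 805/341 = 26380/341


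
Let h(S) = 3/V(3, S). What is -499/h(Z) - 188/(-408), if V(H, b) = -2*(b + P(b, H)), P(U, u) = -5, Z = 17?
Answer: 407231/102 ≈ 3992.5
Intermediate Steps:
V(H, b) = 10 - 2*b (V(H, b) = -2*(b - 5) = -2*(-5 + b) = 10 - 2*b)
h(S) = 3/(10 - 2*S)
-499/h(Z) - 188/(-408) = -499/((-3/(-10 + 2*17))) - 188/(-408) = -499/((-3/(-10 + 34))) - 188*(-1/408) = -499/((-3/24)) + 47/102 = -499/((-3*1/24)) + 47/102 = -499/(-1/8) + 47/102 = -499*(-8) + 47/102 = 3992 + 47/102 = 407231/102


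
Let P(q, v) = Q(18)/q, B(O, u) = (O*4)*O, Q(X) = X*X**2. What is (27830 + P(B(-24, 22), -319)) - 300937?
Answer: -8739343/32 ≈ -2.7310e+5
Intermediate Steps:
Q(X) = X**3
B(O, u) = 4*O**2 (B(O, u) = (4*O)*O = 4*O**2)
P(q, v) = 5832/q (P(q, v) = 18**3/q = 5832/q)
(27830 + P(B(-24, 22), -319)) - 300937 = (27830 + 5832/((4*(-24)**2))) - 300937 = (27830 + 5832/((4*576))) - 300937 = (27830 + 5832/2304) - 300937 = (27830 + 5832*(1/2304)) - 300937 = (27830 + 81/32) - 300937 = 890641/32 - 300937 = -8739343/32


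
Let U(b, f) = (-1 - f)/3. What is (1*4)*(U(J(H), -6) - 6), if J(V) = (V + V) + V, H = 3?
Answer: -52/3 ≈ -17.333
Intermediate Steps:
J(V) = 3*V (J(V) = 2*V + V = 3*V)
U(b, f) = -⅓ - f/3 (U(b, f) = (-1 - f)*(⅓) = -⅓ - f/3)
(1*4)*(U(J(H), -6) - 6) = (1*4)*((-⅓ - ⅓*(-6)) - 6) = 4*((-⅓ + 2) - 6) = 4*(5/3 - 6) = 4*(-13/3) = -52/3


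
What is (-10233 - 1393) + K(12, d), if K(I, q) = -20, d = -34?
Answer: -11646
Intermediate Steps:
(-10233 - 1393) + K(12, d) = (-10233 - 1393) - 20 = -11626 - 20 = -11646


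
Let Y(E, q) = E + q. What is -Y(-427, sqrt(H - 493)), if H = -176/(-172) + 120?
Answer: 427 - I*sqrt(687785)/43 ≈ 427.0 - 19.287*I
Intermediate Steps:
H = 5204/43 (H = -176*(-1/172) + 120 = 44/43 + 120 = 5204/43 ≈ 121.02)
-Y(-427, sqrt(H - 493)) = -(-427 + sqrt(5204/43 - 493)) = -(-427 + sqrt(-15995/43)) = -(-427 + I*sqrt(687785)/43) = 427 - I*sqrt(687785)/43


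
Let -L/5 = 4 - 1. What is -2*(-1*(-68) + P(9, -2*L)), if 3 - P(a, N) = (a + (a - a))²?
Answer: 20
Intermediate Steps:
L = -15 (L = -5*(4 - 1) = -5*3 = -15)
P(a, N) = 3 - a² (P(a, N) = 3 - (a + (a - a))² = 3 - (a + 0)² = 3 - a²)
-2*(-1*(-68) + P(9, -2*L)) = -2*(-1*(-68) + (3 - 1*9²)) = -2*(68 + (3 - 1*81)) = -2*(68 + (3 - 81)) = -2*(68 - 78) = -2*(-10) = 20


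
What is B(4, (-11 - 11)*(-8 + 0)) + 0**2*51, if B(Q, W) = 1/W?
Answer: 1/176 ≈ 0.0056818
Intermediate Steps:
B(4, (-11 - 11)*(-8 + 0)) + 0**2*51 = 1/((-11 - 11)*(-8 + 0)) + 0**2*51 = 1/(-22*(-8)) + 0*51 = 1/176 + 0 = 1/176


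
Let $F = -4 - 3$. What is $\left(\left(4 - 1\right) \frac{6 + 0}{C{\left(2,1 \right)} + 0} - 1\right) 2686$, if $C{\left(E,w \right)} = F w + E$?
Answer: $- \frac{61778}{5} \approx -12356.0$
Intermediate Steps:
$F = -7$
$C{\left(E,w \right)} = E - 7 w$ ($C{\left(E,w \right)} = - 7 w + E = E - 7 w$)
$\left(\left(4 - 1\right) \frac{6 + 0}{C{\left(2,1 \right)} + 0} - 1\right) 2686 = \left(\left(4 - 1\right) \frac{6 + 0}{\left(2 - 7\right) + 0} - 1\right) 2686 = \left(\left(4 - 1\right) \frac{6}{\left(2 - 7\right) + 0} - 1\right) 2686 = \left(3 \frac{6}{-5 + 0} - 1\right) 2686 = \left(3 \frac{6}{-5} - 1\right) 2686 = \left(3 \cdot 6 \left(- \frac{1}{5}\right) - 1\right) 2686 = \left(3 \left(- \frac{6}{5}\right) - 1\right) 2686 = \left(- \frac{18}{5} - 1\right) 2686 = \left(- \frac{23}{5}\right) 2686 = - \frac{61778}{5}$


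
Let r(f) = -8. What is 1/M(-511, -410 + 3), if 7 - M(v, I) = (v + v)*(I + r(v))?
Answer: -1/424123 ≈ -2.3578e-6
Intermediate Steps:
M(v, I) = 7 - 2*v*(-8 + I) (M(v, I) = 7 - (v + v)*(I - 8) = 7 - 2*v*(-8 + I))
1/M(-511, -410 + 3) = 1/(7 + 16*(-511) - 2*(-410 + 3)*(-511)) = 1/(7 - 8176 - 2*(-407)*(-511)) = 1/(7 - 8176 - 415954) = 1/(-424123) = -1/424123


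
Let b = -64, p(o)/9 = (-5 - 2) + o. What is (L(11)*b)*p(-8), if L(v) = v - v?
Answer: 0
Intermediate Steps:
p(o) = -63 + 9*o (p(o) = 9*((-5 - 2) + o) = 9*(-7 + o) = -63 + 9*o)
L(v) = 0
(L(11)*b)*p(-8) = (0*(-64))*(-63 + 9*(-8)) = 0*(-63 - 72) = 0*(-135) = 0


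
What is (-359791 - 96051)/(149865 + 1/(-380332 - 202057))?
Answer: -132738683269/43639863742 ≈ -3.0417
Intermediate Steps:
(-359791 - 96051)/(149865 + 1/(-380332 - 202057)) = -455842/(149865 + 1/(-582389)) = -455842/(149865 - 1/582389) = -455842/87279727484/582389 = -455842*582389/87279727484 = -132738683269/43639863742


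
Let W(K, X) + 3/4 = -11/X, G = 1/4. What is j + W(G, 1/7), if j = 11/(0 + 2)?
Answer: -289/4 ≈ -72.250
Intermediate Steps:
G = ¼ ≈ 0.25000
W(K, X) = -¾ - 11/X
j = 11/2 ≈ 5.5000
j + W(G, 1/7) = 11/2 + (-¾ - 11/(1/7)) = 11/2 + (-¾ - 11/⅐) = 11/2 + (-¾ - 11*7) = 11/2 + (-¾ - 77) = 11/2 - 311/4 = -289/4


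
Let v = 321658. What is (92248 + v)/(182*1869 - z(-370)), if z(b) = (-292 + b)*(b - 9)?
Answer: 206953/44630 ≈ 4.6371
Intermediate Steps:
z(b) = (-292 + b)*(-9 + b)
(92248 + v)/(182*1869 - z(-370)) = (92248 + 321658)/(182*1869 - (2628 + (-370)² - 301*(-370))) = 413906/(340158 - (2628 + 136900 + 111370)) = 413906/(340158 - 1*250898) = 413906/(340158 - 250898) = 413906/89260 = 413906*(1/89260) = 206953/44630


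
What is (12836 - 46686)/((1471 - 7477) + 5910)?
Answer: 16925/48 ≈ 352.60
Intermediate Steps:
(12836 - 46686)/((1471 - 7477) + 5910) = -33850/(-6006 + 5910) = -33850/(-96) = -33850*(-1/96) = 16925/48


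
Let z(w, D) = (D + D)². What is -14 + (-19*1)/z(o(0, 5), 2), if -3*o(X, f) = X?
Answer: -243/16 ≈ -15.188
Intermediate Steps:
o(X, f) = -X/3
z(w, D) = 4*D² (z(w, D) = (2*D)² = 4*D²)
-14 + (-19*1)/z(o(0, 5), 2) = -14 + (-19*1)/((4*2²)) = -14 - 19/(4*4) = -14 - 19/16 = -243/16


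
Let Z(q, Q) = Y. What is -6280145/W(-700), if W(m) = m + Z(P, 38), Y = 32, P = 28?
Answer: 6280145/668 ≈ 9401.4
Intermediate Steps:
Z(q, Q) = 32
W(m) = 32 + m (W(m) = m + 32 = 32 + m)
-6280145/W(-700) = -6280145/(32 - 700) = -6280145/(-668) = -6280145*(-1/668) = 6280145/668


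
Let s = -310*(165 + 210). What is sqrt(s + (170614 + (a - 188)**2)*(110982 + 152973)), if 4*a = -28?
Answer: sqrt(55071190995) ≈ 2.3467e+5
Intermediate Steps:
a = -7 (a = (1/4)*(-28) = -7)
s = -116250 (s = -310*375 = -116250)
sqrt(s + (170614 + (a - 188)**2)*(110982 + 152973)) = sqrt(-116250 + (170614 + (-7 - 188)**2)*(110982 + 152973)) = sqrt(-116250 + (170614 + (-195)**2)*263955) = sqrt(-116250 + (170614 + 38025)*263955) = sqrt(-116250 + 208639*263955) = sqrt(-116250 + 55071307245) = sqrt(55071190995)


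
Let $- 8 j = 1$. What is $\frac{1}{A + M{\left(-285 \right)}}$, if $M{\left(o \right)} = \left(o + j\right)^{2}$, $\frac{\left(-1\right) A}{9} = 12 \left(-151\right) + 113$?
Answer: $\frac{64}{6181585} \approx 1.0353 \cdot 10^{-5}$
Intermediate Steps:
$j = - \frac{1}{8}$ ($j = \left(- \frac{1}{8}\right) 1 = - \frac{1}{8} \approx -0.125$)
$A = 15291$ ($A = - 9 \left(12 \left(-151\right) + 113\right) = - 9 \left(-1812 + 113\right) = \left(-9\right) \left(-1699\right) = 15291$)
$M{\left(o \right)} = \left(- \frac{1}{8} + o\right)^{2}$ ($M{\left(o \right)} = \left(o - \frac{1}{8}\right)^{2} = \left(- \frac{1}{8} + o\right)^{2}$)
$\frac{1}{A + M{\left(-285 \right)}} = \frac{1}{15291 + \frac{\left(-1 + 8 \left(-285\right)\right)^{2}}{64}} = \frac{1}{15291 + \frac{\left(-1 - 2280\right)^{2}}{64}} = \frac{1}{15291 + \frac{\left(-2281\right)^{2}}{64}} = \frac{1}{15291 + \frac{1}{64} \cdot 5202961} = \frac{1}{15291 + \frac{5202961}{64}} = \frac{1}{\frac{6181585}{64}} = \frac{64}{6181585}$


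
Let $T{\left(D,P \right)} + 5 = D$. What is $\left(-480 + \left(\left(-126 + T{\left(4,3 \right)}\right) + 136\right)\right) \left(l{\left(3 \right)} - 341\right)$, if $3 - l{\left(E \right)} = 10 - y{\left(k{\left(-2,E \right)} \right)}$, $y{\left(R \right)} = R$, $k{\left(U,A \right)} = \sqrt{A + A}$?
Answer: $163908 - 471 \sqrt{6} \approx 1.6275 \cdot 10^{5}$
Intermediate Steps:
$k{\left(U,A \right)} = \sqrt{2} \sqrt{A}$ ($k{\left(U,A \right)} = \sqrt{2 A} = \sqrt{2} \sqrt{A}$)
$T{\left(D,P \right)} = -5 + D$
$l{\left(E \right)} = -7 + \sqrt{2} \sqrt{E}$ ($l{\left(E \right)} = 3 - \left(10 - \sqrt{2} \sqrt{E}\right) = 3 + \left(-10 + \sqrt{2} \sqrt{E}\right) = -7 + \sqrt{2} \sqrt{E}$)
$\left(-480 + \left(\left(-126 + T{\left(4,3 \right)}\right) + 136\right)\right) \left(l{\left(3 \right)} - 341\right) = \left(-480 + \left(\left(-126 + \left(-5 + 4\right)\right) + 136\right)\right) \left(\left(-7 + \sqrt{2} \sqrt{3}\right) - 341\right) = \left(-480 + \left(\left(-126 - 1\right) + 136\right)\right) \left(\left(-7 + \sqrt{6}\right) - 341\right) = \left(-480 + \left(-127 + 136\right)\right) \left(-348 + \sqrt{6}\right) = \left(-480 + 9\right) \left(-348 + \sqrt{6}\right) = - 471 \left(-348 + \sqrt{6}\right) = 163908 - 471 \sqrt{6}$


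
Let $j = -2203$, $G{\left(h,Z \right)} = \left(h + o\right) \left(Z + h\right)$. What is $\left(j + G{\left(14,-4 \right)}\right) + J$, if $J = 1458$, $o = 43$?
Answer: $-175$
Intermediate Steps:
$G{\left(h,Z \right)} = \left(43 + h\right) \left(Z + h\right)$ ($G{\left(h,Z \right)} = \left(h + 43\right) \left(Z + h\right) = \left(43 + h\right) \left(Z + h\right)$)
$\left(j + G{\left(14,-4 \right)}\right) + J = \left(-2203 + \left(14^{2} + 43 \left(-4\right) + 43 \cdot 14 - 56\right)\right) + 1458 = \left(-2203 + \left(196 - 172 + 602 - 56\right)\right) + 1458 = \left(-2203 + 570\right) + 1458 = -1633 + 1458 = -175$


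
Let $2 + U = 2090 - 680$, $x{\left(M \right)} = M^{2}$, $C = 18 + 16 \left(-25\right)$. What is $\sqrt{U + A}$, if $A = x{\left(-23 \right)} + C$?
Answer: $\sqrt{1555} \approx 39.433$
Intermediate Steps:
$C = -382$ ($C = 18 - 400 = -382$)
$U = 1408$ ($U = -2 + \left(2090 - 680\right) = -2 + 1410 = 1408$)
$A = 147$ ($A = \left(-23\right)^{2} - 382 = 529 - 382 = 147$)
$\sqrt{U + A} = \sqrt{1408 + 147} = \sqrt{1555}$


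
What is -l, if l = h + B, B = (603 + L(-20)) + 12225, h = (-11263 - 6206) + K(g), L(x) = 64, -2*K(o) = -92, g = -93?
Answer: 4531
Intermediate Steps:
K(o) = 46 (K(o) = -1/2*(-92) = 46)
h = -17423 (h = (-11263 - 6206) + 46 = -17469 + 46 = -17423)
B = 12892 (B = (603 + 64) + 12225 = 667 + 12225 = 12892)
l = -4531 (l = -17423 + 12892 = -4531)
-l = -1*(-4531) = 4531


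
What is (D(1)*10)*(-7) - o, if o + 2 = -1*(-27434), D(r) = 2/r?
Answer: -27572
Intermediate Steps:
o = 27432 (o = -2 - 1*(-27434) = -2 + 27434 = 27432)
(D(1)*10)*(-7) - o = ((2/1)*10)*(-7) - 1*27432 = ((2*1)*10)*(-7) - 27432 = (2*10)*(-7) - 27432 = 20*(-7) - 27432 = -140 - 27432 = -27572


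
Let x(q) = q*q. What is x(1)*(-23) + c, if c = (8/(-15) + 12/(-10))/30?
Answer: -5188/225 ≈ -23.058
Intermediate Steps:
c = -13/225 (c = (8*(-1/15) + 12*(-⅒))*(1/30) = (-8/15 - 6/5)*(1/30) = -26/15*1/30 = -13/225 ≈ -0.057778)
x(q) = q²
x(1)*(-23) + c = 1²*(-23) - 13/225 = 1*(-23) - 13/225 = -23 - 13/225 = -5188/225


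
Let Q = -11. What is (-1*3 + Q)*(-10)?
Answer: 140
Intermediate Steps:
(-1*3 + Q)*(-10) = (-1*3 - 11)*(-10) = (-3 - 11)*(-10) = -14*(-10) = 140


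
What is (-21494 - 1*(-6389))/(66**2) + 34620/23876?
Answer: -17486855/8666988 ≈ -2.0176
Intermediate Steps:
(-21494 - 1*(-6389))/(66**2) + 34620/23876 = (-21494 + 6389)/4356 + 34620*(1/23876) = -15105*1/4356 + 8655/5969 = -5035/1452 + 8655/5969 = -17486855/8666988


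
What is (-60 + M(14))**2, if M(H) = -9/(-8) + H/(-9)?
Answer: 18931201/5184 ≈ 3651.9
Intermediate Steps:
M(H) = 9/8 - H/9 (M(H) = -9*(-1/8) + H*(-1/9) = 9/8 - H/9)
(-60 + M(14))**2 = (-60 + (9/8 - 1/9*14))**2 = (-60 + (9/8 - 14/9))**2 = (-60 - 31/72)**2 = (-4351/72)**2 = 18931201/5184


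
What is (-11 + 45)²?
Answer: 1156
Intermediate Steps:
(-11 + 45)² = 34² = 1156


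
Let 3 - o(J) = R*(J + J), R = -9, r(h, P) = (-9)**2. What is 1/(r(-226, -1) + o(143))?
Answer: 1/2658 ≈ 0.00037622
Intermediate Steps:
r(h, P) = 81
o(J) = 3 + 18*J (o(J) = 3 - (-9)*(J + J) = 3 - (-9)*2*J = 3 - (-18)*J = 3 + 18*J)
1/(r(-226, -1) + o(143)) = 1/(81 + (3 + 18*143)) = 1/(81 + (3 + 2574)) = 1/(81 + 2577) = 1/2658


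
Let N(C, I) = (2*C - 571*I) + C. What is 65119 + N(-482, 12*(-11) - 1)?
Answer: 139616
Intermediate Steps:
N(C, I) = -571*I + 3*C (N(C, I) = (-571*I + 2*C) + C = -571*I + 3*C)
65119 + N(-482, 12*(-11) - 1) = 65119 + (-571*(12*(-11) - 1) + 3*(-482)) = 65119 + (-571*(-132 - 1) - 1446) = 65119 + (-571*(-133) - 1446) = 65119 + (75943 - 1446) = 65119 + 74497 = 139616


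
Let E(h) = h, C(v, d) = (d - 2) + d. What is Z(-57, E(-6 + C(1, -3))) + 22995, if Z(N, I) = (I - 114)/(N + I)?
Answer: 1632773/71 ≈ 22997.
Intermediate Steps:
C(v, d) = -2 + 2*d (C(v, d) = (-2 + d) + d = -2 + 2*d)
Z(N, I) = (-114 + I)/(I + N)
Z(-57, E(-6 + C(1, -3))) + 22995 = (-114 + (-6 + (-2 + 2*(-3))))/((-6 + (-2 + 2*(-3))) - 57) + 22995 = (-114 + (-6 + (-2 - 6)))/((-6 + (-2 - 6)) - 57) + 22995 = (-114 + (-6 - 8))/((-6 - 8) - 57) + 22995 = (-114 - 14)/(-14 - 57) + 22995 = -128/(-71) + 22995 = -1/71*(-128) + 22995 = 128/71 + 22995 = 1632773/71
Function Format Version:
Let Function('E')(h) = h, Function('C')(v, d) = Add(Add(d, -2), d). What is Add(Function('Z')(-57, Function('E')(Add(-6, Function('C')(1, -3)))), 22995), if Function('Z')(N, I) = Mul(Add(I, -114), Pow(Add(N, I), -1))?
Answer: Rational(1632773, 71) ≈ 22997.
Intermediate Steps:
Function('C')(v, d) = Add(-2, Mul(2, d)) (Function('C')(v, d) = Add(Add(-2, d), d) = Add(-2, Mul(2, d)))
Function('Z')(N, I) = Mul(Pow(Add(I, N), -1), Add(-114, I)) (Function('Z')(N, I) = Mul(Add(-114, I), Pow(Add(I, N), -1)) = Mul(Pow(Add(I, N), -1), Add(-114, I)))
Add(Function('Z')(-57, Function('E')(Add(-6, Function('C')(1, -3)))), 22995) = Add(Mul(Pow(Add(Add(-6, Add(-2, Mul(2, -3))), -57), -1), Add(-114, Add(-6, Add(-2, Mul(2, -3))))), 22995) = Add(Mul(Pow(Add(Add(-6, Add(-2, -6)), -57), -1), Add(-114, Add(-6, Add(-2, -6)))), 22995) = Add(Mul(Pow(Add(Add(-6, -8), -57), -1), Add(-114, Add(-6, -8))), 22995) = Add(Mul(Pow(Add(-14, -57), -1), Add(-114, -14)), 22995) = Add(Mul(Pow(-71, -1), -128), 22995) = Add(Mul(Rational(-1, 71), -128), 22995) = Add(Rational(128, 71), 22995) = Rational(1632773, 71)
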